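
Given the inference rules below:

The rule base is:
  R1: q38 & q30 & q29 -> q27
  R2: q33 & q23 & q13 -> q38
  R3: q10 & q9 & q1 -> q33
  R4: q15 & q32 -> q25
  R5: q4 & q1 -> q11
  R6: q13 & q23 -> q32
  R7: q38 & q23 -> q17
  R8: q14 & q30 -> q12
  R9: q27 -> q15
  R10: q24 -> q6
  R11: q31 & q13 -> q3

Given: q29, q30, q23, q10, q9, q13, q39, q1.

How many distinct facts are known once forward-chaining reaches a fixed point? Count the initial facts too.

15

Round 1: R3 [q10 & q9 & q1 -> q33]; R6 [q13 & q23 -> q32]. Adds q33, q32.
Round 2: R2 [q33 & q23 & q13 -> q38]. Adds q38.
Round 3: R1 [q38 & q30 & q29 -> q27]; R7 [q38 & q23 -> q17]. Adds q27, q17.
Round 4: R9 [q27 -> q15]. Adds q15.
Round 5: R4 [q15 & q32 -> q25]. Adds q25.
Closure: {q1, q10, q13, q15, q17, q23, q25, q27, q29, q30, q32, q33, q38, q39, q9} — 15 facts.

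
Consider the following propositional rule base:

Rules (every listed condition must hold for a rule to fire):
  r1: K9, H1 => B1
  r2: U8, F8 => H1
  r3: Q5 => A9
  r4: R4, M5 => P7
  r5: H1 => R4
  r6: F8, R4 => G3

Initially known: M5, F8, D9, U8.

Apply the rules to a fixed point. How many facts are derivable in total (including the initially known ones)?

8

Round 1: r2 [U8, F8 => H1]. Adds H1.
Round 2: r5 [H1 => R4]. Adds R4.
Round 3: r4 [R4, M5 => P7]; r6 [F8, R4 => G3]. Adds P7, G3.
Closure: {D9, F8, G3, H1, M5, P7, R4, U8} — 8 facts.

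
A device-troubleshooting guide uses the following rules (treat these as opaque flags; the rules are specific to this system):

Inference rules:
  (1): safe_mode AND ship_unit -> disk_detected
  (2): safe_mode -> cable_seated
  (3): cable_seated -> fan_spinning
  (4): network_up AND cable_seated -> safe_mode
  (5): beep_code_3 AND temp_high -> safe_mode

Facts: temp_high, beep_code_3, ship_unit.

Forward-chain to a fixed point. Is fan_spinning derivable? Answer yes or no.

Round 1 fires (5), giving safe_mode.
Round 2 fires (1), (2), giving disk_detected, cable_seated.
Round 3 fires (3), giving fan_spinning.
fan_spinning appears in round 3, so it is derivable.

yes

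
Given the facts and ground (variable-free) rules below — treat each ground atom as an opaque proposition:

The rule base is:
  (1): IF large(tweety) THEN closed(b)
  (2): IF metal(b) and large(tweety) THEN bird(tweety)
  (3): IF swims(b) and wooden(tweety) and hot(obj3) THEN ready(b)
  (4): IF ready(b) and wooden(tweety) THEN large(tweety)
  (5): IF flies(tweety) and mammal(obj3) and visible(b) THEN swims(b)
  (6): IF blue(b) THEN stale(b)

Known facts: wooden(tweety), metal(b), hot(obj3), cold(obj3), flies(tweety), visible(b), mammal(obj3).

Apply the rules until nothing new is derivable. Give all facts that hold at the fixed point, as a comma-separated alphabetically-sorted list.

Round 1: (5) [IF flies(tweety) and mammal(obj3) and visible(b) THEN swims(b)]. New: swims(b).
Round 2: (3) [IF swims(b) and wooden(tweety) and hot(obj3) THEN ready(b)]. New: ready(b).
Round 3: (4) [IF ready(b) and wooden(tweety) THEN large(tweety)]. New: large(tweety).
Round 4: (1) [IF large(tweety) THEN closed(b)]; (2) [IF metal(b) and large(tweety) THEN bird(tweety)]. New: closed(b), bird(tweety).

bird(tweety), closed(b), cold(obj3), flies(tweety), hot(obj3), large(tweety), mammal(obj3), metal(b), ready(b), swims(b), visible(b), wooden(tweety)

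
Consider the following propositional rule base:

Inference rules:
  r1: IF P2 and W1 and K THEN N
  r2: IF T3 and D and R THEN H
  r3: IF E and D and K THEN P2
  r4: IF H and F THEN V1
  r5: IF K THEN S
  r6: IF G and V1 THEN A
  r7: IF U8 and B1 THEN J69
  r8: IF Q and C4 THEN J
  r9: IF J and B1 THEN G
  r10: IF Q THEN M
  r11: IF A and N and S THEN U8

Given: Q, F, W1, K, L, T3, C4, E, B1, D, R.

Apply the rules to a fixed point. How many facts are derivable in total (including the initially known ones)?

22

Round 1 fires r2, r3, r5, r8, r10, giving H, P2, S, J, M.
Round 2 fires r1, r4, r9, giving N, V1, G.
Round 3 fires r6, giving A.
Round 4 fires r11, giving U8.
Round 5 fires r7, giving J69.
Closure: {A, B1, C4, D, E, F, G, H, J, J69, K, L, M, N, P2, Q, R, S, T3, U8, V1, W1} — 22 facts.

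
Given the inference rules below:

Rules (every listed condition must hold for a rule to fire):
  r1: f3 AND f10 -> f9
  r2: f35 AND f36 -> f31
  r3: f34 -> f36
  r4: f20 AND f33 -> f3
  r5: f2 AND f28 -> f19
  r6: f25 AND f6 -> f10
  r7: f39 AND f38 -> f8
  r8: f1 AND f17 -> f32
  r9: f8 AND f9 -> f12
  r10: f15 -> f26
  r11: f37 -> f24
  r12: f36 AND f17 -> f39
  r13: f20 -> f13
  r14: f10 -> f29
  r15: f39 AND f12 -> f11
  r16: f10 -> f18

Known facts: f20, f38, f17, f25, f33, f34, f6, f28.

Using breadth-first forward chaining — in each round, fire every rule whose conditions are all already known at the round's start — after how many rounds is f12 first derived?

4

Round 1 — r3, r4, r6, r13, derive f36, f3, f10, f13.
Round 2 — r1, r12, r14, r16, derive f9, f39, f29, f18.
Round 3 — r7, derive f8.
Round 4 — r9, derive f12.
f12 first appears in round 4.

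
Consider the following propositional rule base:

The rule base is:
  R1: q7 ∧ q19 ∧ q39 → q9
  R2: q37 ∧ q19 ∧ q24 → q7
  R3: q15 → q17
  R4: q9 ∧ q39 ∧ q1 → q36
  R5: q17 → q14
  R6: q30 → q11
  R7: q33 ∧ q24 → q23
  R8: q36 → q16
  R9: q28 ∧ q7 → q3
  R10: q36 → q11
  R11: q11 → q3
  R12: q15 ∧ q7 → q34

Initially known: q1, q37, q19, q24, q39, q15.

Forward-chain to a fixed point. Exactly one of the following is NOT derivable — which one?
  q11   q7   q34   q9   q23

Round 1: R2 [q37 ∧ q19 ∧ q24 → q7]; R3 [q15 → q17]. New: q7, q17.
Round 2: R1 [q7 ∧ q19 ∧ q39 → q9]; R5 [q17 → q14]; R12 [q15 ∧ q7 → q34]. New: q9, q14, q34.
Round 3: R4 [q9 ∧ q39 ∧ q1 → q36]. New: q36.
Round 4: R8 [q36 → q16]; R10 [q36 → q11]. New: q16, q11.
Round 5: R11 [q11 → q3]. New: q3.
Derived: q7 (round 1), q11 (round 4), q34 (round 2), q9 (round 2). q23 never appears in any round.

q23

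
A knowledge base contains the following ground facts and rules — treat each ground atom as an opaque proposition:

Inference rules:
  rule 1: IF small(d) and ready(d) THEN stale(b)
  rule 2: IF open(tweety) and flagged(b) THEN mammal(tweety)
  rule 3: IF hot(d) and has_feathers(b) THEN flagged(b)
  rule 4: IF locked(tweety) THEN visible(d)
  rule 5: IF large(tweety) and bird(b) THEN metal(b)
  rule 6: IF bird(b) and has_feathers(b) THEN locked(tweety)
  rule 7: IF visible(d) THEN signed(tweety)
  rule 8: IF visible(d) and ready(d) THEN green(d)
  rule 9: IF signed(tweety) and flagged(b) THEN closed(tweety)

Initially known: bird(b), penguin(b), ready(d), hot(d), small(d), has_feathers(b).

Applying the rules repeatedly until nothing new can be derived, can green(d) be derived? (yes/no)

yes

Round 1 — rule 1, rule 3, rule 6, derive stale(b), flagged(b), locked(tweety).
Round 2 — rule 4, derive visible(d).
Round 3 — rule 7, rule 8, derive signed(tweety), green(d).
Round 4 — rule 9, derive closed(tweety).
green(d) appears in round 3, so it is derivable.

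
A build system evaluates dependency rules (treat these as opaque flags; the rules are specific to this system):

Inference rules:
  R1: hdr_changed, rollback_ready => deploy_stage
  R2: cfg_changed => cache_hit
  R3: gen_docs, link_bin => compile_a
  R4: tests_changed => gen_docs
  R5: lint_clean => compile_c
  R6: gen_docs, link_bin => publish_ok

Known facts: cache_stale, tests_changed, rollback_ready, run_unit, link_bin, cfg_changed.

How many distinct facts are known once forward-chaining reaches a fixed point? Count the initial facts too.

[1] R2 [cfg_changed => cache_hit]; R4 [tests_changed => gen_docs]. ⇒ new: cache_hit, gen_docs.
[2] R3 [gen_docs, link_bin => compile_a]; R6 [gen_docs, link_bin => publish_ok]. ⇒ new: compile_a, publish_ok.
Closure: {cache_hit, cache_stale, cfg_changed, compile_a, gen_docs, link_bin, publish_ok, rollback_ready, run_unit, tests_changed} — 10 facts.

10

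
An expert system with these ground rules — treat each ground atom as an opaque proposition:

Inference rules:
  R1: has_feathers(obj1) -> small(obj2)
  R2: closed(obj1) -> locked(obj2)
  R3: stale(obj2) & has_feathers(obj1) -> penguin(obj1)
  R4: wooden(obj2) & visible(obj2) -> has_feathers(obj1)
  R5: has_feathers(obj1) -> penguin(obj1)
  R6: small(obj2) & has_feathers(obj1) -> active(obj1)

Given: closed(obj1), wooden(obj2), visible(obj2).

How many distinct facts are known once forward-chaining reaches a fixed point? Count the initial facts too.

8

Round 1: R2 [closed(obj1) -> locked(obj2)]; R4 [wooden(obj2) & visible(obj2) -> has_feathers(obj1)]. New: locked(obj2), has_feathers(obj1).
Round 2: R1 [has_feathers(obj1) -> small(obj2)]; R5 [has_feathers(obj1) -> penguin(obj1)]. New: small(obj2), penguin(obj1).
Round 3: R6 [small(obj2) & has_feathers(obj1) -> active(obj1)]. New: active(obj1).
Closure: {active(obj1), closed(obj1), has_feathers(obj1), locked(obj2), penguin(obj1), small(obj2), visible(obj2), wooden(obj2)} — 8 facts.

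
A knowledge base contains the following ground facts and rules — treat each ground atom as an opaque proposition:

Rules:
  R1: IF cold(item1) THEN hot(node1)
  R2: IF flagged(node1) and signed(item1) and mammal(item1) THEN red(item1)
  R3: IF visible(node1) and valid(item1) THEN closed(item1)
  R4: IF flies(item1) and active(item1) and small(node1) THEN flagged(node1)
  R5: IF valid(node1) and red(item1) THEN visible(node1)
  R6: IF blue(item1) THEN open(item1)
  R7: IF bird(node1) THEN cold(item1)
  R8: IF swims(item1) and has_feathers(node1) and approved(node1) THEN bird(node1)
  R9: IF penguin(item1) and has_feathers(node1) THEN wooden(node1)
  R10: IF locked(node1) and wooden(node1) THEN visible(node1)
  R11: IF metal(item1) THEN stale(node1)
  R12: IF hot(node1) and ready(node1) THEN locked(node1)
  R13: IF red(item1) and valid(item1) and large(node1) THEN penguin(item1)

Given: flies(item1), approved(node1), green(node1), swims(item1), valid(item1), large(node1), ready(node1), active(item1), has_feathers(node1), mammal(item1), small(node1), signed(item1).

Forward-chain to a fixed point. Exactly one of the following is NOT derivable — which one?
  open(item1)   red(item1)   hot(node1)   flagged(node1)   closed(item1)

Round 1: R4 [IF flies(item1) and active(item1) and small(node1) THEN flagged(node1)]; R8 [IF swims(item1) and has_feathers(node1) and approved(node1) THEN bird(node1)]. Adds flagged(node1), bird(node1).
Round 2: R2 [IF flagged(node1) and signed(item1) and mammal(item1) THEN red(item1)]; R7 [IF bird(node1) THEN cold(item1)]. Adds red(item1), cold(item1).
Round 3: R1 [IF cold(item1) THEN hot(node1)]; R13 [IF red(item1) and valid(item1) and large(node1) THEN penguin(item1)]. Adds hot(node1), penguin(item1).
Round 4: R9 [IF penguin(item1) and has_feathers(node1) THEN wooden(node1)]; R12 [IF hot(node1) and ready(node1) THEN locked(node1)]. Adds wooden(node1), locked(node1).
Round 5: R10 [IF locked(node1) and wooden(node1) THEN visible(node1)]. Adds visible(node1).
Round 6: R3 [IF visible(node1) and valid(item1) THEN closed(item1)]. Adds closed(item1).
Derived: closed(item1) (round 6), hot(node1) (round 3), red(item1) (round 2), flagged(node1) (round 1). open(item1) never appears in any round.

open(item1)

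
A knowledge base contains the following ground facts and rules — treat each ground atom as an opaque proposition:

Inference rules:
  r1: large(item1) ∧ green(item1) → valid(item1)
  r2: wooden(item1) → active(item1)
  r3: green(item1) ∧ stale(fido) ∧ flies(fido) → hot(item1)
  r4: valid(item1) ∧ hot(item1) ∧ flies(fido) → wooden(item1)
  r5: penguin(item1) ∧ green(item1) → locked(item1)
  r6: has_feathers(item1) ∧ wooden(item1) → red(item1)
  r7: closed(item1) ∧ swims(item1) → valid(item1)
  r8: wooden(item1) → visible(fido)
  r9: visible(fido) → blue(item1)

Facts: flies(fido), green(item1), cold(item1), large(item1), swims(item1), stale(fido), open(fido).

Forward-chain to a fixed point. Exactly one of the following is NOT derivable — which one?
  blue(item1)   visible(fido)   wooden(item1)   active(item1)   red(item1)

Round 1: r1 [large(item1) ∧ green(item1) → valid(item1)]; r3 [green(item1) ∧ stale(fido) ∧ flies(fido) → hot(item1)]. New: valid(item1), hot(item1).
Round 2: r4 [valid(item1) ∧ hot(item1) ∧ flies(fido) → wooden(item1)]. New: wooden(item1).
Round 3: r2 [wooden(item1) → active(item1)]; r8 [wooden(item1) → visible(fido)]. New: active(item1), visible(fido).
Round 4: r9 [visible(fido) → blue(item1)]. New: blue(item1).
Derived: visible(fido) (round 3), active(item1) (round 3), wooden(item1) (round 2), blue(item1) (round 4). red(item1) never appears in any round.

red(item1)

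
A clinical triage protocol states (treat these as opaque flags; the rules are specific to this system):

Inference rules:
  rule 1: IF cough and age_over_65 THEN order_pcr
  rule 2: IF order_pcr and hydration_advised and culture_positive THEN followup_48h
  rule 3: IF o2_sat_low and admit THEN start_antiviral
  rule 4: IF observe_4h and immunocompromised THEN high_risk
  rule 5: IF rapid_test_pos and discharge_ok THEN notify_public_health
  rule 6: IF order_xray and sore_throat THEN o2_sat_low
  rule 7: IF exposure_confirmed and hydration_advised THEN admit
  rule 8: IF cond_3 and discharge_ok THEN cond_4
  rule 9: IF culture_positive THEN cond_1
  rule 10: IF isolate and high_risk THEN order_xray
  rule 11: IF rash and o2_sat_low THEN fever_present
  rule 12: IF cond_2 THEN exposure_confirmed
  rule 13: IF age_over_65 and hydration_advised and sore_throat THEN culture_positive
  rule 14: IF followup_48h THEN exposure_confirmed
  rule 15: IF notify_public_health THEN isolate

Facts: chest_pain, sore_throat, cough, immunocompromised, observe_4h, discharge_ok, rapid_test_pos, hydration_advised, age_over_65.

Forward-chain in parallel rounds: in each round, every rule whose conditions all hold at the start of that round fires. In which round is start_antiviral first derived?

5

Round 1: rule 1 [IF cough and age_over_65 THEN order_pcr]; rule 4 [IF observe_4h and immunocompromised THEN high_risk]; rule 5 [IF rapid_test_pos and discharge_ok THEN notify_public_health]; rule 13 [IF age_over_65 and hydration_advised and sore_throat THEN culture_positive]. New: order_pcr, high_risk, notify_public_health, culture_positive.
Round 2: rule 2 [IF order_pcr and hydration_advised and culture_positive THEN followup_48h]; rule 9 [IF culture_positive THEN cond_1]; rule 15 [IF notify_public_health THEN isolate]. New: followup_48h, cond_1, isolate.
Round 3: rule 10 [IF isolate and high_risk THEN order_xray]; rule 14 [IF followup_48h THEN exposure_confirmed]. New: order_xray, exposure_confirmed.
Round 4: rule 6 [IF order_xray and sore_throat THEN o2_sat_low]; rule 7 [IF exposure_confirmed and hydration_advised THEN admit]. New: o2_sat_low, admit.
Round 5: rule 3 [IF o2_sat_low and admit THEN start_antiviral]. New: start_antiviral.
start_antiviral first appears in round 5.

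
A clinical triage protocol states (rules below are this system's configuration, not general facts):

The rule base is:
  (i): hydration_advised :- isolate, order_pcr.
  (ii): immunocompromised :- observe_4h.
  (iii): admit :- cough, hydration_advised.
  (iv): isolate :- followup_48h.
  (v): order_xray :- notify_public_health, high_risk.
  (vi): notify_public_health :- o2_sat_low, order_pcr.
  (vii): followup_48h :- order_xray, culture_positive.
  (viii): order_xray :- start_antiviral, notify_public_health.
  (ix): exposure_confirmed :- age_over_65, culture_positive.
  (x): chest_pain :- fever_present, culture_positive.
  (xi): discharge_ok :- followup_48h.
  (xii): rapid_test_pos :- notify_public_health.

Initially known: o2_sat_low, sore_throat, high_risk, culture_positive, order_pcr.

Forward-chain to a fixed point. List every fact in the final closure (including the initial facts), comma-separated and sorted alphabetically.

culture_positive, discharge_ok, followup_48h, high_risk, hydration_advised, isolate, notify_public_health, o2_sat_low, order_pcr, order_xray, rapid_test_pos, sore_throat

[1] (vi) [notify_public_health :- o2_sat_low, order_pcr.]. ⇒ new: notify_public_health.
[2] (v) [order_xray :- notify_public_health, high_risk.]; (xii) [rapid_test_pos :- notify_public_health.]. ⇒ new: order_xray, rapid_test_pos.
[3] (vii) [followup_48h :- order_xray, culture_positive.]. ⇒ new: followup_48h.
[4] (iv) [isolate :- followup_48h.]; (xi) [discharge_ok :- followup_48h.]. ⇒ new: isolate, discharge_ok.
[5] (i) [hydration_advised :- isolate, order_pcr.]. ⇒ new: hydration_advised.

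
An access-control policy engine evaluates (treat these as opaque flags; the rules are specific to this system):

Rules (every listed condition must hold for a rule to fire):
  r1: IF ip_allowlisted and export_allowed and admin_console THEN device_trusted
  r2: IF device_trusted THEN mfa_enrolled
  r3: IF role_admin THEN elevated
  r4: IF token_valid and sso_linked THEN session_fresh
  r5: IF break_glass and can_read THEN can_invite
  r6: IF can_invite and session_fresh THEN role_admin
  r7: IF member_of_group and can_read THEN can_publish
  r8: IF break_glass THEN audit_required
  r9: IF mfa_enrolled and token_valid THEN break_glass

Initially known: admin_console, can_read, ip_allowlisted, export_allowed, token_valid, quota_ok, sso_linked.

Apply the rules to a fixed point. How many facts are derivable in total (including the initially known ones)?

15

Round 1: r1 [IF ip_allowlisted and export_allowed and admin_console THEN device_trusted]; r4 [IF token_valid and sso_linked THEN session_fresh]. New: device_trusted, session_fresh.
Round 2: r2 [IF device_trusted THEN mfa_enrolled]. New: mfa_enrolled.
Round 3: r9 [IF mfa_enrolled and token_valid THEN break_glass]. New: break_glass.
Round 4: r5 [IF break_glass and can_read THEN can_invite]; r8 [IF break_glass THEN audit_required]. New: can_invite, audit_required.
Round 5: r6 [IF can_invite and session_fresh THEN role_admin]. New: role_admin.
Round 6: r3 [IF role_admin THEN elevated]. New: elevated.
Closure: {admin_console, audit_required, break_glass, can_invite, can_read, device_trusted, elevated, export_allowed, ip_allowlisted, mfa_enrolled, quota_ok, role_admin, session_fresh, sso_linked, token_valid} — 15 facts.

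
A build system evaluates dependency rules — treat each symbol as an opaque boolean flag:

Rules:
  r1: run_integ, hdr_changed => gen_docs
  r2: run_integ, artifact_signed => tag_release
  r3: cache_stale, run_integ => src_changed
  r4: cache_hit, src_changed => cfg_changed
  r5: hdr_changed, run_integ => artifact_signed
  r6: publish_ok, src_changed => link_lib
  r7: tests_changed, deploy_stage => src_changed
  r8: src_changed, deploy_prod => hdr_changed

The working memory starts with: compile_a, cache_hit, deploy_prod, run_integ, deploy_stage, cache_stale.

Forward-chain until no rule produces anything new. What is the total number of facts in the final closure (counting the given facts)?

Round 1 — r3, derive src_changed.
Round 2 — r4, r8, derive cfg_changed, hdr_changed.
Round 3 — r1, r5, derive gen_docs, artifact_signed.
Round 4 — r2, derive tag_release.
Closure: {artifact_signed, cache_hit, cache_stale, cfg_changed, compile_a, deploy_prod, deploy_stage, gen_docs, hdr_changed, run_integ, src_changed, tag_release} — 12 facts.

12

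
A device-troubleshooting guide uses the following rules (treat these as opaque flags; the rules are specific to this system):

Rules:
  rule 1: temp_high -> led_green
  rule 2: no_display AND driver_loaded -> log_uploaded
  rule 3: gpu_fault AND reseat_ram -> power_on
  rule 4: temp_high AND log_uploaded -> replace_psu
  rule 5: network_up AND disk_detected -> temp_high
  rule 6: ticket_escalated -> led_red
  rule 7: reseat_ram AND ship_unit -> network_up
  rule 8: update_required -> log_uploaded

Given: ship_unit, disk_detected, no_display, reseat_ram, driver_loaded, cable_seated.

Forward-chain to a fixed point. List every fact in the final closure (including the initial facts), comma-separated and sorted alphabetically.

cable_seated, disk_detected, driver_loaded, led_green, log_uploaded, network_up, no_display, replace_psu, reseat_ram, ship_unit, temp_high

Round 1: rule 2 [no_display AND driver_loaded -> log_uploaded]; rule 7 [reseat_ram AND ship_unit -> network_up]. Adds log_uploaded, network_up.
Round 2: rule 5 [network_up AND disk_detected -> temp_high]. Adds temp_high.
Round 3: rule 1 [temp_high -> led_green]; rule 4 [temp_high AND log_uploaded -> replace_psu]. Adds led_green, replace_psu.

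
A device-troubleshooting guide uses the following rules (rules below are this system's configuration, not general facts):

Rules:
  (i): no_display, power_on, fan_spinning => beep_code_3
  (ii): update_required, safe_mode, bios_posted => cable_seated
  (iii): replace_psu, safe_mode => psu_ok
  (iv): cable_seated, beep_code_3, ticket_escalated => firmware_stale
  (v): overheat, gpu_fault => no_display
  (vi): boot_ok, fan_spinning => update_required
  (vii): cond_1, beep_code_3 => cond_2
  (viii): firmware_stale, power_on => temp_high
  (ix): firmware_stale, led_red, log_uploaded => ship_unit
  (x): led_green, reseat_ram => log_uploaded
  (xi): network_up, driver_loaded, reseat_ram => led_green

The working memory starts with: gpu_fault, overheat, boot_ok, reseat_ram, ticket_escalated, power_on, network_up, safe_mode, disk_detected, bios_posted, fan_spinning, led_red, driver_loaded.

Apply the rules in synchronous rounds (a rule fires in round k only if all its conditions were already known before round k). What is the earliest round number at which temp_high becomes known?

4

Round 1: (v) [overheat, gpu_fault => no_display]; (vi) [boot_ok, fan_spinning => update_required]; (xi) [network_up, driver_loaded, reseat_ram => led_green]. New: no_display, update_required, led_green.
Round 2: (i) [no_display, power_on, fan_spinning => beep_code_3]; (ii) [update_required, safe_mode, bios_posted => cable_seated]; (x) [led_green, reseat_ram => log_uploaded]. New: beep_code_3, cable_seated, log_uploaded.
Round 3: (iv) [cable_seated, beep_code_3, ticket_escalated => firmware_stale]. New: firmware_stale.
Round 4: (viii) [firmware_stale, power_on => temp_high]; (ix) [firmware_stale, led_red, log_uploaded => ship_unit]. New: temp_high, ship_unit.
temp_high first appears in round 4.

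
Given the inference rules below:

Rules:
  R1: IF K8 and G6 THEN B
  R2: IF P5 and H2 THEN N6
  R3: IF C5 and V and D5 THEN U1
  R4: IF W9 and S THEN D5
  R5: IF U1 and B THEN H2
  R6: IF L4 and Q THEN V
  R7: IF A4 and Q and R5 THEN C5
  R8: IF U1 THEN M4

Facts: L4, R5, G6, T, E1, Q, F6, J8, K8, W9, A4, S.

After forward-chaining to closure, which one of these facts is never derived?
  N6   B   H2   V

Round 1 fires R1, R4, R6, R7, giving B, D5, V, C5.
Round 2 fires R3, giving U1.
Round 3 fires R5, R8, giving H2, M4.
Derived: H2 (round 3), B (round 1), V (round 1). N6 never appears in any round.

N6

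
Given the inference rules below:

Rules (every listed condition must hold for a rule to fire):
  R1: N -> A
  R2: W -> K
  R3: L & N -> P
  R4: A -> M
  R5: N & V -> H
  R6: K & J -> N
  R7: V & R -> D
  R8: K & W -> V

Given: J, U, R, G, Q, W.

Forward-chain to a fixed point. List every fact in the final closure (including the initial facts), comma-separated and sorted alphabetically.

Round 1 — R2, derive K.
Round 2 — R6, R8, derive N, V.
Round 3 — R1, R5, R7, derive A, H, D.
Round 4 — R4, derive M.

A, D, G, H, J, K, M, N, Q, R, U, V, W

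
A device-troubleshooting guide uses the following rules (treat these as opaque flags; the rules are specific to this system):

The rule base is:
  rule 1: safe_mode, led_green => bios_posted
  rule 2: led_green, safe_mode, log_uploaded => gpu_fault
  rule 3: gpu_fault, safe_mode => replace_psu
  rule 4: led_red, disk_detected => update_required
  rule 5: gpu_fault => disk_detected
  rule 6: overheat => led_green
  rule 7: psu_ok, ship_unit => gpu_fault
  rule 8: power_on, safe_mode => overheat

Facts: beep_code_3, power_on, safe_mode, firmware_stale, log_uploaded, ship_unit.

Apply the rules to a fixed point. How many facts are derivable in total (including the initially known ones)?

Round 1 — rule 8, derive overheat.
Round 2 — rule 6, derive led_green.
Round 3 — rule 1, rule 2, derive bios_posted, gpu_fault.
Round 4 — rule 3, rule 5, derive replace_psu, disk_detected.
Closure: {beep_code_3, bios_posted, disk_detected, firmware_stale, gpu_fault, led_green, log_uploaded, overheat, power_on, replace_psu, safe_mode, ship_unit} — 12 facts.

12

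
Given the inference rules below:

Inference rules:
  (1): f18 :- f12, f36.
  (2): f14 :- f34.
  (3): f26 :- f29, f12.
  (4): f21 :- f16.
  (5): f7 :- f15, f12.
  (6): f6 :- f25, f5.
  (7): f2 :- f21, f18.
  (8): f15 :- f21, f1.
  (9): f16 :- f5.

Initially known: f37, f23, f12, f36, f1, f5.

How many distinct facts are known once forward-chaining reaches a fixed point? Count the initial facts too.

12

[1] (1) [f18 :- f12, f36.]; (9) [f16 :- f5.]. ⇒ new: f18, f16.
[2] (4) [f21 :- f16.]. ⇒ new: f21.
[3] (7) [f2 :- f21, f18.]; (8) [f15 :- f21, f1.]. ⇒ new: f2, f15.
[4] (5) [f7 :- f15, f12.]. ⇒ new: f7.
Closure: {f1, f12, f15, f16, f18, f2, f21, f23, f36, f37, f5, f7} — 12 facts.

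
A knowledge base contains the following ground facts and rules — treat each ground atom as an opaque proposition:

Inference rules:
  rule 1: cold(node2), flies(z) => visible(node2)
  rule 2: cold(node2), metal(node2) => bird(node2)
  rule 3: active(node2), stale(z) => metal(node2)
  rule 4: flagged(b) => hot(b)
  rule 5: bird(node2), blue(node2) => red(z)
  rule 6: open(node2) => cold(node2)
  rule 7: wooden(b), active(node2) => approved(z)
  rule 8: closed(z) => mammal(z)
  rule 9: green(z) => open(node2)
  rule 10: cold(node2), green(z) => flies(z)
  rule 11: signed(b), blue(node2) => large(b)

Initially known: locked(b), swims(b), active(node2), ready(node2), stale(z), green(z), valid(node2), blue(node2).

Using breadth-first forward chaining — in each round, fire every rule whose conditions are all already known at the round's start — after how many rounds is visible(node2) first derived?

4

Round 1: rule 3 [active(node2), stale(z) => metal(node2)]; rule 9 [green(z) => open(node2)]. New: metal(node2), open(node2).
Round 2: rule 6 [open(node2) => cold(node2)]. New: cold(node2).
Round 3: rule 2 [cold(node2), metal(node2) => bird(node2)]; rule 10 [cold(node2), green(z) => flies(z)]. New: bird(node2), flies(z).
Round 4: rule 1 [cold(node2), flies(z) => visible(node2)]; rule 5 [bird(node2), blue(node2) => red(z)]. New: visible(node2), red(z).
visible(node2) first appears in round 4.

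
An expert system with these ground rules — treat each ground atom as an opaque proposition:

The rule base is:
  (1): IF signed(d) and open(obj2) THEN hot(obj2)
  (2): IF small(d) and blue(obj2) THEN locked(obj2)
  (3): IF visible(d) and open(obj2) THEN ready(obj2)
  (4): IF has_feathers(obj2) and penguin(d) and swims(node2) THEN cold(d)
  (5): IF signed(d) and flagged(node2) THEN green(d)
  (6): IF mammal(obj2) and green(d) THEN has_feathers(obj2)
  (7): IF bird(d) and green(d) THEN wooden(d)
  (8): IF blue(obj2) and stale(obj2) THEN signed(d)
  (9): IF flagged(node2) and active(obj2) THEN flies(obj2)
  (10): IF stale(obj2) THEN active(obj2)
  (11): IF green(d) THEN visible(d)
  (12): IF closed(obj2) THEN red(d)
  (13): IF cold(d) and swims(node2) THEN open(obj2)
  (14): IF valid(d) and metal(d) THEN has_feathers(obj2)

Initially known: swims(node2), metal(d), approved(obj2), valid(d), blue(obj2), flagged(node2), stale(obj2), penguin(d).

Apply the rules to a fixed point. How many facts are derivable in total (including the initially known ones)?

18

Round 1: (8) [IF blue(obj2) and stale(obj2) THEN signed(d)]; (10) [IF stale(obj2) THEN active(obj2)]; (14) [IF valid(d) and metal(d) THEN has_feathers(obj2)]. New: signed(d), active(obj2), has_feathers(obj2).
Round 2: (4) [IF has_feathers(obj2) and penguin(d) and swims(node2) THEN cold(d)]; (5) [IF signed(d) and flagged(node2) THEN green(d)]; (9) [IF flagged(node2) and active(obj2) THEN flies(obj2)]. New: cold(d), green(d), flies(obj2).
Round 3: (11) [IF green(d) THEN visible(d)]; (13) [IF cold(d) and swims(node2) THEN open(obj2)]. New: visible(d), open(obj2).
Round 4: (1) [IF signed(d) and open(obj2) THEN hot(obj2)]; (3) [IF visible(d) and open(obj2) THEN ready(obj2)]. New: hot(obj2), ready(obj2).
Closure: {active(obj2), approved(obj2), blue(obj2), cold(d), flagged(node2), flies(obj2), green(d), has_feathers(obj2), hot(obj2), metal(d), open(obj2), penguin(d), ready(obj2), signed(d), stale(obj2), swims(node2), valid(d), visible(d)} — 18 facts.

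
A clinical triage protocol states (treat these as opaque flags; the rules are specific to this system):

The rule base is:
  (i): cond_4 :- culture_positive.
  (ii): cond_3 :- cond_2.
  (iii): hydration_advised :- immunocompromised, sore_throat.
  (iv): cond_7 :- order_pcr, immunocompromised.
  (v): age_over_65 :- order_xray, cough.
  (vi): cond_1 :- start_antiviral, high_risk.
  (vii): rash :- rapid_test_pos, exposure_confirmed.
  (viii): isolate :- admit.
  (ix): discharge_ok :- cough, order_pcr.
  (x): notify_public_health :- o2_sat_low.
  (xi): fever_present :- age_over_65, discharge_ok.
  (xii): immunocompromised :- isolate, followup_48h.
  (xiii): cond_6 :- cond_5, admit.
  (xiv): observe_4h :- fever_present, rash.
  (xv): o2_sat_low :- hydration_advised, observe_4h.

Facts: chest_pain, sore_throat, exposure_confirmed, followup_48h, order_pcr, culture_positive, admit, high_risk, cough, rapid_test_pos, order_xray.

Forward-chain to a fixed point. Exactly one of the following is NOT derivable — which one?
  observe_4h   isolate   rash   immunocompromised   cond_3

cond_3

Round 1: (i) [cond_4 :- culture_positive.]; (v) [age_over_65 :- order_xray, cough.]; (vii) [rash :- rapid_test_pos, exposure_confirmed.]; (viii) [isolate :- admit.]; (ix) [discharge_ok :- cough, order_pcr.]. New: cond_4, age_over_65, rash, isolate, discharge_ok.
Round 2: (xi) [fever_present :- age_over_65, discharge_ok.]; (xii) [immunocompromised :- isolate, followup_48h.]. New: fever_present, immunocompromised.
Round 3: (iii) [hydration_advised :- immunocompromised, sore_throat.]; (iv) [cond_7 :- order_pcr, immunocompromised.]; (xiv) [observe_4h :- fever_present, rash.]. New: hydration_advised, cond_7, observe_4h.
Round 4: (xv) [o2_sat_low :- hydration_advised, observe_4h.]. New: o2_sat_low.
Round 5: (x) [notify_public_health :- o2_sat_low.]. New: notify_public_health.
Derived: isolate (round 1), observe_4h (round 3), immunocompromised (round 2), rash (round 1). cond_3 never appears in any round.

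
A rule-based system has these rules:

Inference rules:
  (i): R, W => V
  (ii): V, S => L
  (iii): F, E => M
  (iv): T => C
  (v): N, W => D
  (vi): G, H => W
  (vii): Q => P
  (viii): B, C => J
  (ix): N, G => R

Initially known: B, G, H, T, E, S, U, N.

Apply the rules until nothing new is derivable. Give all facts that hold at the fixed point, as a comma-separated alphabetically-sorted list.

B, C, D, E, G, H, J, L, N, R, S, T, U, V, W

Round 1: (iv) [T => C]; (vi) [G, H => W]; (ix) [N, G => R]. Adds C, W, R.
Round 2: (i) [R, W => V]; (v) [N, W => D]; (viii) [B, C => J]. Adds V, D, J.
Round 3: (ii) [V, S => L]. Adds L.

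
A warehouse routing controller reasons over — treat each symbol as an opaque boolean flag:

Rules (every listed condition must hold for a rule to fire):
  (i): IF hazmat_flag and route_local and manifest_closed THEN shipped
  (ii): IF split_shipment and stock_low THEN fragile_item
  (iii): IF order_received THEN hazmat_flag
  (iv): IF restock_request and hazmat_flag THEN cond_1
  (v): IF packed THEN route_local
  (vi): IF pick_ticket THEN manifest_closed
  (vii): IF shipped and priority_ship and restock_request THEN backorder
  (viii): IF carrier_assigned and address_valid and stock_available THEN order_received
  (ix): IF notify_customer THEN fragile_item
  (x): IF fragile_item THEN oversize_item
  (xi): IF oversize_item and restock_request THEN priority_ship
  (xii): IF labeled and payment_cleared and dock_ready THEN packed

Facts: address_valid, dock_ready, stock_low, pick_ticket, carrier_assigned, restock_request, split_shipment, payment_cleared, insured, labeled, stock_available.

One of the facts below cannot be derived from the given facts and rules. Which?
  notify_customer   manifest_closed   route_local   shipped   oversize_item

notify_customer

Round 1: (ii) [IF split_shipment and stock_low THEN fragile_item]; (vi) [IF pick_ticket THEN manifest_closed]; (viii) [IF carrier_assigned and address_valid and stock_available THEN order_received]; (xii) [IF labeled and payment_cleared and dock_ready THEN packed]. Adds fragile_item, manifest_closed, order_received, packed.
Round 2: (iii) [IF order_received THEN hazmat_flag]; (v) [IF packed THEN route_local]; (x) [IF fragile_item THEN oversize_item]. Adds hazmat_flag, route_local, oversize_item.
Round 3: (i) [IF hazmat_flag and route_local and manifest_closed THEN shipped]; (iv) [IF restock_request and hazmat_flag THEN cond_1]; (xi) [IF oversize_item and restock_request THEN priority_ship]. Adds shipped, cond_1, priority_ship.
Round 4: (vii) [IF shipped and priority_ship and restock_request THEN backorder]. Adds backorder.
Derived: manifest_closed (round 1), shipped (round 3), oversize_item (round 2), route_local (round 2). notify_customer never appears in any round.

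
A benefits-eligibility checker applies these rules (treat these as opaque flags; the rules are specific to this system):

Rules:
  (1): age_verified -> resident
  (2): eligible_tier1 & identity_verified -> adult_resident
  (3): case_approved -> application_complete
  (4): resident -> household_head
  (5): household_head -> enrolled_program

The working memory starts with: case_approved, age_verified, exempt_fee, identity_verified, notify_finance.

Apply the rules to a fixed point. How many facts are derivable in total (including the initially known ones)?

9

Round 1 — (1), (3), derive resident, application_complete.
Round 2 — (4), derive household_head.
Round 3 — (5), derive enrolled_program.
Closure: {age_verified, application_complete, case_approved, enrolled_program, exempt_fee, household_head, identity_verified, notify_finance, resident} — 9 facts.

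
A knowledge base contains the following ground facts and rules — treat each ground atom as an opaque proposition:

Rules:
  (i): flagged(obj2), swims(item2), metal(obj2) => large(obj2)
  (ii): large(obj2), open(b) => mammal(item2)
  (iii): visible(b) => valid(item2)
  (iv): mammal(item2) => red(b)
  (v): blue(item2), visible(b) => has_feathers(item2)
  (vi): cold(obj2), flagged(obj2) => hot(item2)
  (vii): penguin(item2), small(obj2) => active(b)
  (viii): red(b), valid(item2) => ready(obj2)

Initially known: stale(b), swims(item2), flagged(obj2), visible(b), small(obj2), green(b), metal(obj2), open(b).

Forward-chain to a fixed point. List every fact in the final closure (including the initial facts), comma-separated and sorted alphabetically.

flagged(obj2), green(b), large(obj2), mammal(item2), metal(obj2), open(b), ready(obj2), red(b), small(obj2), stale(b), swims(item2), valid(item2), visible(b)

Round 1 — (i), (iii), derive large(obj2), valid(item2).
Round 2 — (ii), derive mammal(item2).
Round 3 — (iv), derive red(b).
Round 4 — (viii), derive ready(obj2).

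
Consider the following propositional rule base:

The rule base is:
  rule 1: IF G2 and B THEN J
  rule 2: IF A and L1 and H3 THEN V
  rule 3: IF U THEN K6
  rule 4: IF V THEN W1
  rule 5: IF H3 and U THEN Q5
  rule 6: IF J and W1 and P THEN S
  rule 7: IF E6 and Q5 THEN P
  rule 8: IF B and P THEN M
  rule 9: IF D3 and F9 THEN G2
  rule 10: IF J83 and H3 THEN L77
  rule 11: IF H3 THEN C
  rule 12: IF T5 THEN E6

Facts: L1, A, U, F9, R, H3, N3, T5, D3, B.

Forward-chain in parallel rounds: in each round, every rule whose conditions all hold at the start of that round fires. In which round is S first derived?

Round 1 — rule 2, rule 3, rule 5, rule 9, rule 11, rule 12, derive V, K6, Q5, G2, C, E6.
Round 2 — rule 1, rule 4, rule 7, derive J, W1, P.
Round 3 — rule 6, rule 8, derive S, M.
S first appears in round 3.

3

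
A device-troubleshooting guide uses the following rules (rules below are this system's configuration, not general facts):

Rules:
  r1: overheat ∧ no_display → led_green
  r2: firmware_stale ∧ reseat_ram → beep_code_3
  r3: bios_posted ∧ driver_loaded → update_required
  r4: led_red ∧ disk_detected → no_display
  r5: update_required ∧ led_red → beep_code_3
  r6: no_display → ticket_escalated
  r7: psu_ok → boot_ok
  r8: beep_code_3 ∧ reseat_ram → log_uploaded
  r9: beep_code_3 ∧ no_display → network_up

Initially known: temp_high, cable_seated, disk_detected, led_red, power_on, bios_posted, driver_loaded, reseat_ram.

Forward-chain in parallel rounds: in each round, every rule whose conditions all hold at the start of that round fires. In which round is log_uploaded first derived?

3

Round 1: r3 [bios_posted ∧ driver_loaded → update_required]; r4 [led_red ∧ disk_detected → no_display]. Adds update_required, no_display.
Round 2: r5 [update_required ∧ led_red → beep_code_3]; r6 [no_display → ticket_escalated]. Adds beep_code_3, ticket_escalated.
Round 3: r8 [beep_code_3 ∧ reseat_ram → log_uploaded]; r9 [beep_code_3 ∧ no_display → network_up]. Adds log_uploaded, network_up.
log_uploaded first appears in round 3.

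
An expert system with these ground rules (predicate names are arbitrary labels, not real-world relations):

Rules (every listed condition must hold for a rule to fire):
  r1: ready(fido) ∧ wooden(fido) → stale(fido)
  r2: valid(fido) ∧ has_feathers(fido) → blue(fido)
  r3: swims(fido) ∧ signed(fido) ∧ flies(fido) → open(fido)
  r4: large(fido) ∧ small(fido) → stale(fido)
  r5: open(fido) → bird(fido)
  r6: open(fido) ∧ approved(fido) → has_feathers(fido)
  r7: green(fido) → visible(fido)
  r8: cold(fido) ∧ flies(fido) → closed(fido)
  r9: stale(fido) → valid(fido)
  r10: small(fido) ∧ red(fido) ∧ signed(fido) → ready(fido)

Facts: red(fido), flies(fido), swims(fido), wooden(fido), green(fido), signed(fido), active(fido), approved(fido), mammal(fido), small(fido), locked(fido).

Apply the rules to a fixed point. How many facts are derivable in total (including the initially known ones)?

Round 1: r3 [swims(fido) ∧ signed(fido) ∧ flies(fido) → open(fido)]; r7 [green(fido) → visible(fido)]; r10 [small(fido) ∧ red(fido) ∧ signed(fido) → ready(fido)]. New: open(fido), visible(fido), ready(fido).
Round 2: r1 [ready(fido) ∧ wooden(fido) → stale(fido)]; r5 [open(fido) → bird(fido)]; r6 [open(fido) ∧ approved(fido) → has_feathers(fido)]. New: stale(fido), bird(fido), has_feathers(fido).
Round 3: r9 [stale(fido) → valid(fido)]. New: valid(fido).
Round 4: r2 [valid(fido) ∧ has_feathers(fido) → blue(fido)]. New: blue(fido).
Closure: {active(fido), approved(fido), bird(fido), blue(fido), flies(fido), green(fido), has_feathers(fido), locked(fido), mammal(fido), open(fido), ready(fido), red(fido), signed(fido), small(fido), stale(fido), swims(fido), valid(fido), visible(fido), wooden(fido)} — 19 facts.

19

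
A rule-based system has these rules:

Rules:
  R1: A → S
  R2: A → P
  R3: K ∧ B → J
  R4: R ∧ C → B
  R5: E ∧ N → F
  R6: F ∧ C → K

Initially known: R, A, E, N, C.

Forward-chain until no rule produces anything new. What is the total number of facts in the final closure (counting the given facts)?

Round 1 fires R1, R2, R4, R5, giving S, P, B, F.
Round 2 fires R6, giving K.
Round 3 fires R3, giving J.
Closure: {A, B, C, E, F, J, K, N, P, R, S} — 11 facts.

11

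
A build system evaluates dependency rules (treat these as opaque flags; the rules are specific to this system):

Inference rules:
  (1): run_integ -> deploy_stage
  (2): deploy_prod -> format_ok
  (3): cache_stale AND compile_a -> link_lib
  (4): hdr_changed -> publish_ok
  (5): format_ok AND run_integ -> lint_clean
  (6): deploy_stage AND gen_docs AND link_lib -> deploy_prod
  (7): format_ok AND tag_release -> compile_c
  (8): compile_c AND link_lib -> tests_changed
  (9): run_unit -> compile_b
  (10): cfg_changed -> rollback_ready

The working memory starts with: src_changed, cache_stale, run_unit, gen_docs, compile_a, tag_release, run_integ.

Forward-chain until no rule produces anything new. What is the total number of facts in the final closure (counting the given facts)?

Round 1 fires (1), (3), (9), giving deploy_stage, link_lib, compile_b.
Round 2 fires (6), giving deploy_prod.
Round 3 fires (2), giving format_ok.
Round 4 fires (5), (7), giving lint_clean, compile_c.
Round 5 fires (8), giving tests_changed.
Closure: {cache_stale, compile_a, compile_b, compile_c, deploy_prod, deploy_stage, format_ok, gen_docs, link_lib, lint_clean, run_integ, run_unit, src_changed, tag_release, tests_changed} — 15 facts.

15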